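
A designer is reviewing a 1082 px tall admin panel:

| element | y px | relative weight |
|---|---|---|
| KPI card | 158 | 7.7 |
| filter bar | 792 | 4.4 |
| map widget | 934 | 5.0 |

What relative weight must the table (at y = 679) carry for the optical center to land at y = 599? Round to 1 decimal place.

w ≈ 10.9

Fixed elements: Σw = 7.7 + 4.4 + 5.0 = 17.1, Σw·y = 7.7·158 + 4.4·792 + 5.0·934 = 9371.4.
Balance at y = 599 requires (9371.4 + w·679) / (17.1 + w) = 599.
Rearranging, w·(679 − 599) = 599·17.1 − 9371.4 = 871.5, so w ≈ 871.5/80 = 10.89.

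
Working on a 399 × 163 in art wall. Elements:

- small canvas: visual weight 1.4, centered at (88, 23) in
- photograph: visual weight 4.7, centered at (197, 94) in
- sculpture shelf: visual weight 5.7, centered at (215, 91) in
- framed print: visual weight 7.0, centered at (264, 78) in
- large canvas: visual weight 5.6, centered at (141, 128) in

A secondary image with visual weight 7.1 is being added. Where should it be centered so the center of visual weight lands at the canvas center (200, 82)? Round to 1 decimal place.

New total weight: (1.4 + 4.7 + 5.7 + 7.0 + 5.6) + 7.1 = 31.5.
x: target moment 31.5×200 = 6300.0; current 1.4·88 + 4.7·197 + 5.7·215 + 7.0·264 + 5.6·141 = 4912.2; the secondary image supplies 1387.8, so x = 1387.8/7.1 ≈ 195.46.
y: target moment 31.5×82 = 2583.0; current 1.4·23 + 4.7·94 + 5.7·91 + 7.0·78 + 5.6·128 = 2255.5; the secondary image supplies 327.5, so y = 327.5/7.1 ≈ 46.13.

(195.5, 46.1)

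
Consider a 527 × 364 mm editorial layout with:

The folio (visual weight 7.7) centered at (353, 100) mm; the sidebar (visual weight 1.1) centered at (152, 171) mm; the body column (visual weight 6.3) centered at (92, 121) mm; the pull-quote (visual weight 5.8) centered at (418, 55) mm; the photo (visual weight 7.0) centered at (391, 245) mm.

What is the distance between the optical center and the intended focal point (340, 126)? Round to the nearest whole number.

≈ 32 mm

Total weight = 7.7 + 1.1 + 6.3 + 5.8 + 7.0 = 27.9.
x: (7.7·353 + 1.1·152 + 6.3·92 + 5.8·418 + 7.0·391) / 27.9 = 8626.3 / 27.9 ≈ 309.19
y: (7.7·100 + 1.1·171 + 6.3·121 + 5.8·55 + 7.0·245) / 27.9 = 3754.4 / 27.9 ≈ 134.57
Offset from (340, 126): Δx ≈ -30.81, Δy ≈ 8.57; distance = √(Δx² + Δy²) ≈ 31.98.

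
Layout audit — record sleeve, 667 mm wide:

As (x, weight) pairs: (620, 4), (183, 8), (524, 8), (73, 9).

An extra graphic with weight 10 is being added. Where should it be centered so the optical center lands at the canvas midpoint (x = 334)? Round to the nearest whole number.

x ≈ 423

After adding the extra graphic, total weight = 4 + 8 + 8 + 9 + 10 = 39.
Along x: (8793 + 10·x) / 39 = 334 (existing moment 4·620 + 8·183 + 8·524 + 9·73 = 8793) ⇒ x = (13026 − 8793) / 10 ≈ 423.30.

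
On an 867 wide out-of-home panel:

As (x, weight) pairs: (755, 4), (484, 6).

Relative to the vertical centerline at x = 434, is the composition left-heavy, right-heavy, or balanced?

right-heavy

Total weight = 4 + 6 = 10.
Σw·x = 4·755 + 6·484 = 5924, so x̄ = 5924/10 ≈ 592.40.
592.4 lies right of the midline 434, so the layout is right-heavy.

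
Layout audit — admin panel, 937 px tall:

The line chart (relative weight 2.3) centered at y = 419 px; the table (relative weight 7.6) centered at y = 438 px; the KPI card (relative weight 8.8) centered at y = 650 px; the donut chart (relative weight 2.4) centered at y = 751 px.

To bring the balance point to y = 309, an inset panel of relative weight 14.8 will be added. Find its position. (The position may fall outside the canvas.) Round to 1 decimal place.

After adding the inset panel, total weight = 2.3 + 7.6 + 8.8 + 2.4 + 14.8 = 35.9.
y: need Σw·y = 35.9·309 = 11093.1. Existing = 2.3·419 + 7.6·438 + 8.8·650 + 2.4·751 = 11814.9. Remainder -721.8 / 14.8 ≈ -48.77.

y ≈ -48.8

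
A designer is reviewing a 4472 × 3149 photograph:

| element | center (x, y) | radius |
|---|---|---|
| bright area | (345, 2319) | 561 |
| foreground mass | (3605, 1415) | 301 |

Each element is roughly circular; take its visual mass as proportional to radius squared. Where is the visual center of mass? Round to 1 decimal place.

(1073.7, 2116.9)

Weights ∝ r²: bright area 561² = 314721, foreground mass 301² = 90601; Σw = 405322.
x-moment: 314721·345 + 90601·3605 = 435195350; centroid 435195350/405322 ≈ 1073.70.
y-moment: 314721·2319 + 90601·1415 = 858038414; centroid 858038414/405322 ≈ 2116.93.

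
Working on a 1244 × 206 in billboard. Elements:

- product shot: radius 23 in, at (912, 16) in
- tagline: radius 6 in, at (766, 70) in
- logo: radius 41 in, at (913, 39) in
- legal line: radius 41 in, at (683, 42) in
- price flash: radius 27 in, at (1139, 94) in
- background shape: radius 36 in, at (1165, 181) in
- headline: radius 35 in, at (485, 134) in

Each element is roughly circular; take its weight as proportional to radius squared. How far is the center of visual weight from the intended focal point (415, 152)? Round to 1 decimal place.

≈ 443.7 in

r² weights: product shot 23² = 529, tagline 6² = 36, logo 41² = 1681, legal line 41² = 1681, price flash 27² = 729, background shape 36² = 1296, headline 35² = 1225. Total = 7177.
x-moment: 529·912 + 36·766 + 1681·913 + 1681·683 + 729·1139 + 1296·1165 + 1225·485 = 6127196; centroid 6127196/7177 ≈ 853.73.
y-moment: 529·16 + 36·70 + 1681·39 + 1681·42 + 729·94 + 1296·181 + 1225·134 = 614397; centroid 614397/7177 ≈ 85.61.
Offset from (415, 152): Δx ≈ 438.73, Δy ≈ -66.39; distance = √(Δx² + Δy²) ≈ 443.72.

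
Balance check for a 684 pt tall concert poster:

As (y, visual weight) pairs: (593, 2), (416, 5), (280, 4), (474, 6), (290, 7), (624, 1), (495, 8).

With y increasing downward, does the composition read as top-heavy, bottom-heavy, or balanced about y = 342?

Weights sum to 2 + 5 + 4 + 6 + 7 + 1 + 8 = 33.
Σw·y = 2·593 + 5·416 + 4·280 + 6·474 + 7·290 + 1·624 + 8·495 = 13844, so ȳ = 13844/33 ≈ 419.52.
Since 419.5 is below (larger y than) 342, the composition reads bottom-heavy.

bottom-heavy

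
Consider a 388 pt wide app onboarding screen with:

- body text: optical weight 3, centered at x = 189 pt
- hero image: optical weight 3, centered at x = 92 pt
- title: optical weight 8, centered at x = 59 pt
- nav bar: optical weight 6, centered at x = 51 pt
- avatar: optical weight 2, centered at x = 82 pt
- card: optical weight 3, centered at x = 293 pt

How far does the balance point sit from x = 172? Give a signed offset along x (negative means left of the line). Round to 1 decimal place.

Total weight = 3 + 3 + 8 + 6 + 2 + 3 = 25.
Σw·x = 2664; x̄ = 2664/25 ≈ 106.56.
Offset from x = 172: 106.56 − 172 ≈ -65.44.

≈ -65.4 pt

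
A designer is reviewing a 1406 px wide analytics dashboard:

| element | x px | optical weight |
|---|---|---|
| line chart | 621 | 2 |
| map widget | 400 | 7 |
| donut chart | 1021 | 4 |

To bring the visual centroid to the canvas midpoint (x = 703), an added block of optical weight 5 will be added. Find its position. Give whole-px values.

New total weight: (2 + 7 + 4) + 5 = 18.
x: need Σw·x = 18·703 = 12654. Existing = 2·621 + 7·400 + 4·1021 = 8126. Remainder 4528 / 5 ≈ 905.60.

x ≈ 906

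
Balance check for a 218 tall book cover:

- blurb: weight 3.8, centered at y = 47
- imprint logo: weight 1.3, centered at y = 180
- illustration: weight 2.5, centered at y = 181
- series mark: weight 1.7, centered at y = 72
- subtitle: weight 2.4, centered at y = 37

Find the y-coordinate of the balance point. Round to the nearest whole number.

y ≈ 92

Σw = 3.8 + 1.3 + 2.5 + 1.7 + 2.4 = 11.7.
Σw·y = 3.8·47 + 1.3·180 + 2.5·181 + 1.7·72 + 2.4·37 = 1076.3, so ȳ = 1076.3/11.7 ≈ 91.99.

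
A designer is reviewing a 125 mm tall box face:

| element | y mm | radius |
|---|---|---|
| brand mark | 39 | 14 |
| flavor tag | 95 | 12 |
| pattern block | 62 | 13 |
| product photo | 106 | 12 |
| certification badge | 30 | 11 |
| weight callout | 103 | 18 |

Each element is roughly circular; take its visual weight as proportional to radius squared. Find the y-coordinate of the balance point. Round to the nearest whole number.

y ≈ 77

Weights ∝ r²: brand mark 14² = 196, flavor tag 12² = 144, pattern block 13² = 169, product photo 12² = 144, certification badge 11² = 121, weight callout 18² = 324; Σw = 1098.
y: moment 84068 / weight 1098 ≈ 76.56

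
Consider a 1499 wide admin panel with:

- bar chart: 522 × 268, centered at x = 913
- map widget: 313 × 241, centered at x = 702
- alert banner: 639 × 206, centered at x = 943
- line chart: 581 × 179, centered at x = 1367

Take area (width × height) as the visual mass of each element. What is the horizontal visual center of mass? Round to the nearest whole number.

x ≈ 991

Taking area as weight: bar chart 522·268 = 139896, map widget 313·241 = 75433, alert banner 639·206 = 131634, line chart 581·179 = 103999. Sum 450962.
Σw·x = 139896·913 + 75433·702 + 131634·943 + 103999·1367 = 446976509, so x̄ = 446976509/450962 ≈ 991.16.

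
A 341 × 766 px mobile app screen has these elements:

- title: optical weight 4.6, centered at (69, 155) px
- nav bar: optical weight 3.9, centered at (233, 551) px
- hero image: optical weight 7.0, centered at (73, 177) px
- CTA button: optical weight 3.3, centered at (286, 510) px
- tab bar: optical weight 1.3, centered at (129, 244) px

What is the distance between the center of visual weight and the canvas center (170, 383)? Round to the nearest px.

Σw = 4.6 + 3.9 + 7.0 + 3.3 + 1.3 = 20.1.
x-moment: 4.6·69 + 3.9·233 + 7.0·73 + 3.3·286 + 1.3·129 = 2848.6; centroid 2848.6/20.1 ≈ 141.72.
y-moment: 4.6·155 + 3.9·551 + 7.0·177 + 3.3·510 + 1.3·244 = 6101.1; centroid 6101.1/20.1 ≈ 303.54.
Relative to (170, 383): Δ = (-28.28, -79.46); |Δ| = √(-28.28² + -79.46²) ≈ 84.34.

≈ 84 px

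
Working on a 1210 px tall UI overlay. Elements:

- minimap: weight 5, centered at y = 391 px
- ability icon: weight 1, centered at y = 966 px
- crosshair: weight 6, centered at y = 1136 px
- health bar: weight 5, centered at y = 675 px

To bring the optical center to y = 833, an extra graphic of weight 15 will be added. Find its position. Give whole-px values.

With the extra graphic, Σw becomes 5 + 1 + 6 + 5 + 15 = 32.
y: target moment 32×833 = 26656; current 5·391 + 1·966 + 6·1136 + 5·675 = 13112; the extra graphic supplies 13544, so y = 13544/15 ≈ 902.93.

y ≈ 903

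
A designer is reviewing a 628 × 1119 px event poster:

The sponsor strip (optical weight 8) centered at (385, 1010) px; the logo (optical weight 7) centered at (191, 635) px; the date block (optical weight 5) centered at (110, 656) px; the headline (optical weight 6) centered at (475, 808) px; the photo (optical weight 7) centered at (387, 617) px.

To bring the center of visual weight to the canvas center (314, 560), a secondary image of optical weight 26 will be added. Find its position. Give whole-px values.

(308, 310)

New total weight: (8 + 7 + 5 + 6 + 7) + 26 = 59.
x: target moment 59×314 = 18526; current 8·385 + 7·191 + 5·110 + 6·475 + 7·387 = 10526; the secondary image supplies 8000, so x = 8000/26 ≈ 307.69.
y: target moment 59×560 = 33040; current 8·1010 + 7·635 + 5·656 + 6·808 + 7·617 = 24972; the secondary image supplies 8068, so y = 8068/26 ≈ 310.31.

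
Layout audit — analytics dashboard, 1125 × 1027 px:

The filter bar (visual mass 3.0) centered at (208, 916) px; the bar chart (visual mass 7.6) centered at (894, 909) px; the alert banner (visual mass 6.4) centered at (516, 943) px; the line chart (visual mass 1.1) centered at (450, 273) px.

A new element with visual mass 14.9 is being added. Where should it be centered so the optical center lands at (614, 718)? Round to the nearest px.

(607, 517)

With the new element, Σw becomes 3.0 + 7.6 + 6.4 + 1.1 + 14.9 = 33.0.
Along x: (11215.8 + 14.9·x) / 33.0 = 614 (existing moment 3.0·208 + 7.6·894 + 6.4·516 + 1.1·450 = 11215.8) ⇒ x = (20262.0 − 11215.8) / 14.9 ≈ 607.13.
Along y: (15991.9 + 14.9·y) / 33.0 = 718 (existing moment 3.0·916 + 7.6·909 + 6.4·943 + 1.1·273 = 15991.9) ⇒ y = (23694.0 − 15991.9) / 14.9 ≈ 516.92.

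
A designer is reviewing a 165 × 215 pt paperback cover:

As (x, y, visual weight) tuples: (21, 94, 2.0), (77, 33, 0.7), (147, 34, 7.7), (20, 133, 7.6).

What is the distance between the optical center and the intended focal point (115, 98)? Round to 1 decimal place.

Σw = 2.0 + 0.7 + 7.7 + 7.6 = 18.0.
x-moment: 2.0·21 + 0.7·77 + 7.7·147 + 7.6·20 = 1379.8; centroid 1379.8/18.0 ≈ 76.66.
y-moment: 2.0·94 + 0.7·33 + 7.7·34 + 7.6·133 = 1483.7; centroid 1483.7/18.0 ≈ 82.43.
Relative to (115, 98): Δ = (-38.34, -15.57); |Δ| = √(-38.34² + -15.57²) ≈ 41.39.

≈ 41.4 pt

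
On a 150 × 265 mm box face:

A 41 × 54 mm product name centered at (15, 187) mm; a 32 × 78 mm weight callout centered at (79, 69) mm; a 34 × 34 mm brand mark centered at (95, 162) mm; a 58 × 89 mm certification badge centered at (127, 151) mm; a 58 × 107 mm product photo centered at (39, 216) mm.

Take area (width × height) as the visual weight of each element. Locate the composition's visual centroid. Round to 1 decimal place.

(71.8, 167.9)

Areas: product name 41·54 = 2214, weight callout 32·78 = 2496, brand mark 34·34 = 1156, certification badge 58·89 = 5162, product photo 58·107 = 6206. Total weight = 17234.
x: (2214·15 + 2496·79 + 1156·95 + 5162·127 + 6206·39) / 17234 = 1237822 / 17234 ≈ 71.82
y: (2214·187 + 2496·69 + 1156·162 + 5162·151 + 6206·216) / 17234 = 2893472 / 17234 ≈ 167.89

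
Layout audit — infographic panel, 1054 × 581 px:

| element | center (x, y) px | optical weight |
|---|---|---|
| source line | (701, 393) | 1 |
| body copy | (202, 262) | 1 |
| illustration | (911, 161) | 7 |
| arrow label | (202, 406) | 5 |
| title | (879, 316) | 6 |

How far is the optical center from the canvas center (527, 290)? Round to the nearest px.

Σw = 1 + 1 + 7 + 5 + 6 = 20.
Σw·x = 1·701 + 1·202 + 7·911 + 5·202 + 6·879 = 13564, so x̄ = 13564/20 ≈ 678.20.
Σw·y = 1·393 + 1·262 + 7·161 + 5·406 + 6·316 = 5708, so ȳ = 5708/20 ≈ 285.40.
Relative to (527, 290): Δ = (151.20, -4.60); |Δ| = √(151.20² + -4.60²) ≈ 151.27.

≈ 151 px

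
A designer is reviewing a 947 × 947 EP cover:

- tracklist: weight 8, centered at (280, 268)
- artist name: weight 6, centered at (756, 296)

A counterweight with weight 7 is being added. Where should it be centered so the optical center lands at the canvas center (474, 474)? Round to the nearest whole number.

(454, 862)

After adding the counterweight, total weight = 8 + 6 + 7 = 21.
Along x: (6776 + 7·x) / 21 = 474 (existing moment 8·280 + 6·756 = 6776) ⇒ x = (9954 − 6776) / 7 ≈ 454.00.
Along y: (3920 + 7·y) / 21 = 474 (existing moment 8·268 + 6·296 = 3920) ⇒ y = (9954 − 3920) / 7 ≈ 862.00.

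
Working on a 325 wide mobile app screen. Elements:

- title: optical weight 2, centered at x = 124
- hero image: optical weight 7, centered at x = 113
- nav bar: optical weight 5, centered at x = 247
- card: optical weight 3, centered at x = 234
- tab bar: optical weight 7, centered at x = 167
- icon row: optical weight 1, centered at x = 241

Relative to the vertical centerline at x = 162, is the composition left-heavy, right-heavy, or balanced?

Weights sum to 2 + 7 + 5 + 3 + 7 + 1 = 25.
x: (2·124 + 7·113 + 5·247 + 3·234 + 7·167 + 1·241) / 25 = 4386 / 25 ≈ 175.44
175.4 vs midline 162 → right-heavy.

right-heavy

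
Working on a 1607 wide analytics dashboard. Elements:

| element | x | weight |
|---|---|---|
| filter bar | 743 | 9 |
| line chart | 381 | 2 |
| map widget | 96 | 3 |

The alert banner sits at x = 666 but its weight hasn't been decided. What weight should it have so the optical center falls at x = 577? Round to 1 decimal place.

w ≈ 3.8

Fixed elements: Σw = 9 + 2 + 3 = 14, Σw·x = 9·743 + 2·381 + 3·96 = 7737.
Balance at x = 577 requires (7737 + w·666) / (14 + w) = 577.
Rearranging, w·(666 − 577) = 577·14 − 7737 = 341, so w ≈ 341/89 = 3.83.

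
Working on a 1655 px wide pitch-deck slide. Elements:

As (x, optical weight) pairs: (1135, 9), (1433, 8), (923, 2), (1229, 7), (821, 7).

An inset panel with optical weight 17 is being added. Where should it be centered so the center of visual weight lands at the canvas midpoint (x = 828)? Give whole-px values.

With the inset panel, Σw becomes 9 + 8 + 2 + 7 + 7 + 17 = 50.
x: need Σw·x = 50·828 = 41400. Existing = 9·1135 + 8·1433 + 2·923 + 7·1229 + 7·821 = 37875. Remainder 3525 / 17 ≈ 207.35.

x ≈ 207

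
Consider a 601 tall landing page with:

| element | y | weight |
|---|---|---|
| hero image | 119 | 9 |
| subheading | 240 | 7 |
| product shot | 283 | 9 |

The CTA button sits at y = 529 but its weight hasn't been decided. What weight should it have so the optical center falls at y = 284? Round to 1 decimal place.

Fixed elements: Σw = 9 + 7 + 9 = 25, Σw·y = 9·119 + 7·240 + 9·283 = 5298.
Set Σw·y/Σw = 284: (5298 + 529w) = 284·(25 + w).
So w = (284·25 − 5298)/(529 − 284) = 1802/245 ≈ 7.36.

w ≈ 7.4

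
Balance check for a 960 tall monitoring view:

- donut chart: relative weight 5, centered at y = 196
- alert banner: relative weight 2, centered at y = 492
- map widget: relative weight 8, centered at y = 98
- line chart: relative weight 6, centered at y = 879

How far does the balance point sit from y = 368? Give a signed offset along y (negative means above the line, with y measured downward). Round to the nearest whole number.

≈ 14

Σw = 5 + 2 + 8 + 6 = 21.
y-moment: 5·196 + 2·492 + 8·98 + 6·879 = 8022; centroid 8022/21 ≈ 382.00.
Against y = 368, that's 382.00 − 368 = 14.00.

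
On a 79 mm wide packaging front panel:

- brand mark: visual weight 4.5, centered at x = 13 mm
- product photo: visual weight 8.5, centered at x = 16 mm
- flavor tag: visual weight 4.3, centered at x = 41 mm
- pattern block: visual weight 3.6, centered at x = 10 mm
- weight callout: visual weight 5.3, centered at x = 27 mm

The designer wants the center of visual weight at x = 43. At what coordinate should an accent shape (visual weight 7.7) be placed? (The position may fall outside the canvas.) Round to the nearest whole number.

x ≈ 118

With the accent shape, Σw becomes 4.5 + 8.5 + 4.3 + 3.6 + 5.3 + 7.7 = 33.9.
Along x: (549.9 + 7.7·x) / 33.9 = 43 (existing moment 4.5·13 + 8.5·16 + 4.3·41 + 3.6·10 + 5.3·27 = 549.9) ⇒ x = (1457.7 − 549.9) / 7.7 ≈ 117.90.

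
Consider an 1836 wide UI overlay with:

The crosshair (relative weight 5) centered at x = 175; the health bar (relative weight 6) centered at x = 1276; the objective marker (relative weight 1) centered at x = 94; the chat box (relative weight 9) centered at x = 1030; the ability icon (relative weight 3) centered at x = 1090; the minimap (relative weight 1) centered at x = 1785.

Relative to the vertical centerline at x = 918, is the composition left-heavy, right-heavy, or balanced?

balanced

Σw = 5 + 6 + 1 + 9 + 3 + 1 = 25.
x: moment 22950 / weight 25 ≈ 918.00
The centroid 918.00 matches the midline at 918, so the layout is balanced.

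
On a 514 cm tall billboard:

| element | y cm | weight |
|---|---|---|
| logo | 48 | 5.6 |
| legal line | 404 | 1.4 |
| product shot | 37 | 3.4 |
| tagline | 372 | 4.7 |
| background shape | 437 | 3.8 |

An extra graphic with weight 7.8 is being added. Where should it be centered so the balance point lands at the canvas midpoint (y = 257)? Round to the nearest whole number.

y ≈ 320

After adding the extra graphic, total weight = 5.6 + 1.4 + 3.4 + 4.7 + 3.8 + 7.8 = 26.7.
y: target moment 26.7×257 = 6861.9; current 5.6·48 + 1.4·404 + 3.4·37 + 4.7·372 + 3.8·437 = 4369.2; the extra graphic supplies 2492.7, so y = 2492.7/7.8 ≈ 319.58.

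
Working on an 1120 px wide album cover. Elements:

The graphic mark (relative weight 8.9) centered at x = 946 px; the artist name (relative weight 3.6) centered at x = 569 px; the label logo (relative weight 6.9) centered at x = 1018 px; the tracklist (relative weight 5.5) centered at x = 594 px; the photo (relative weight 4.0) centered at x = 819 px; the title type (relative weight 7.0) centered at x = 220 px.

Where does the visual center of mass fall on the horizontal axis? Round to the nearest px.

x ≈ 712

Total weight = 8.9 + 3.6 + 6.9 + 5.5 + 4.0 + 7.0 = 35.9.
Σw·x = 25575.0; x̄ = 25575.0/35.9 ≈ 712.40.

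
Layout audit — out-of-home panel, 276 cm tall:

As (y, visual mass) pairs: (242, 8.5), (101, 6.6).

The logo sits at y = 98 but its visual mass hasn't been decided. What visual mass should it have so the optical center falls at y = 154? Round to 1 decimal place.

Fixed elements: Σw = 8.5 + 6.6 = 15.1, Σw·y = 8.5·242 + 6.6·101 = 2723.6.
Set Σw·y/Σw = 154: (2723.6 + 98w) = 154·(15.1 + w).
So w = (154·15.1 − 2723.6)/(98 − 154) = -398.2/-56 ≈ 7.11.

w ≈ 7.1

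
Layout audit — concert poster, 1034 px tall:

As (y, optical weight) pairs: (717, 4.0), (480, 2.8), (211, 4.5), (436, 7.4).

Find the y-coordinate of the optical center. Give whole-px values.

Weights sum to 4.0 + 2.8 + 4.5 + 7.4 = 18.7.
y: (4.0·717 + 2.8·480 + 4.5·211 + 7.4·436) / 18.7 = 8387.9 / 18.7 ≈ 448.55

y ≈ 449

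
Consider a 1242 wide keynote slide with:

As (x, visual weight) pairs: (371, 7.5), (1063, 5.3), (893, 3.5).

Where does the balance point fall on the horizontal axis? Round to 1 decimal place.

x ≈ 708.1

Weights sum to 7.5 + 5.3 + 3.5 = 16.3.
Σw·x = 7.5·371 + 5.3·1063 + 3.5·893 = 11541.9, so x̄ = 11541.9/16.3 ≈ 708.09.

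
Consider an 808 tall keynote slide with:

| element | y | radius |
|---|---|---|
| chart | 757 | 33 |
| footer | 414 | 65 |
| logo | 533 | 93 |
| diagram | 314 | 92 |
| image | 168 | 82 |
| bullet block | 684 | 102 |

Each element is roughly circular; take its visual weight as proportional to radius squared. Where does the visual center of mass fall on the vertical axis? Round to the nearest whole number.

y ≈ 457

Weights ∝ r²: chart 33² = 1089, footer 65² = 4225, logo 93² = 8649, diagram 92² = 8464, image 82² = 6724, bullet block 102² = 10404; Σw = 39555.
Σw·y = 18087104; ȳ = 18087104/39555 ≈ 457.26.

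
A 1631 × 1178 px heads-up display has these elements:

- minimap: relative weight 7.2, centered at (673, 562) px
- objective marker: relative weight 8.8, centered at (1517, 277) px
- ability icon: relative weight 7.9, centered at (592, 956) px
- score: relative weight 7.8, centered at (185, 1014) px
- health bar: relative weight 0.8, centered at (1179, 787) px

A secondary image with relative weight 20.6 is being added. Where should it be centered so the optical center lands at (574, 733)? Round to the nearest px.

With the secondary image, Σw becomes 7.2 + 8.8 + 7.9 + 7.8 + 0.8 + 20.6 = 53.1.
x: target moment 53.1×574 = 30479.4; current 7.2·673 + 8.8·1517 + 7.9·592 + 7.8·185 + 0.8·1179 = 25258.2; the secondary image supplies 5221.2, so x = 5221.2/20.6 ≈ 253.46.
y: target moment 53.1×733 = 38922.3; current 7.2·562 + 8.8·277 + 7.9·956 + 7.8·1014 + 0.8·787 = 22575.2; the secondary image supplies 16347.1, so y = 16347.1/20.6 ≈ 793.55.

(253, 794)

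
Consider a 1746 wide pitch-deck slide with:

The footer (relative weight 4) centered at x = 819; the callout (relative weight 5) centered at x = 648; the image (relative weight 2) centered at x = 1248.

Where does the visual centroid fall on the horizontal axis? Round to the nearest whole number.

Weights sum to 4 + 5 + 2 = 11.
x: (4·819 + 5·648 + 2·1248) / 11 = 9012 / 11 ≈ 819.27

x ≈ 819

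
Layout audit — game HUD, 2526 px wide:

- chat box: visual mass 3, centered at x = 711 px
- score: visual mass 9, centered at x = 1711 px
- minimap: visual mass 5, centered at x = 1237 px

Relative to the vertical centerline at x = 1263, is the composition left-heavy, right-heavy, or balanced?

right-heavy

Total weight = 3 + 9 + 5 = 17.
Σw·x = 3·711 + 9·1711 + 5·1237 = 23717, so x̄ = 23717/17 ≈ 1395.12.
Since 1395.1 is right of 1263, the composition reads right-heavy.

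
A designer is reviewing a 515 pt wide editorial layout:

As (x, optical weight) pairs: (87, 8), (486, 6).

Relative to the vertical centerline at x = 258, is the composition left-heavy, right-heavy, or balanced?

balanced

Σw = 8 + 6 = 14.
x: (8·87 + 6·486) / 14 = 3612 / 14 ≈ 258.00
258.00 = 258 exactly: balanced.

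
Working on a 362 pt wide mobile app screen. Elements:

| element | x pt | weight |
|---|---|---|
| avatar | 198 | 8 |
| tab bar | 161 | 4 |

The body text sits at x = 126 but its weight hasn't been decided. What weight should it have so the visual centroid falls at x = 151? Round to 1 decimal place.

Known weights sum to 8 + 4 = 12; their moment is 8·198 + 4·161 = 2228.
Set Σw·x/Σw = 151: (2228 + 126w) = 151·(12 + w).
Solving: w = (151·12 − 2228) / (126 − 151) = -416 / -25 ≈ 16.64.

w ≈ 16.6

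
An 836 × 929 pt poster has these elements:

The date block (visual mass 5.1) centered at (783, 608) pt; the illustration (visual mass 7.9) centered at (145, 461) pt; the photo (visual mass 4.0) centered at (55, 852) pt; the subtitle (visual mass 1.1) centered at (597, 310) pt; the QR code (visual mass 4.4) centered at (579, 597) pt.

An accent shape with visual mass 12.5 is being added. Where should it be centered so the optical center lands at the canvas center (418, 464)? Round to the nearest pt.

New total weight: (5.1 + 7.9 + 4.0 + 1.1 + 4.4) + 12.5 = 35.0.
x: target moment 35.0×418 = 14630.0; current 5.1·783 + 7.9·145 + 4.0·55 + 1.1·597 + 4.4·579 = 8563.1; the accent shape supplies 6066.9, so x = 6066.9/12.5 ≈ 485.35.
y: target moment 35.0×464 = 16240.0; current 5.1·608 + 7.9·461 + 4.0·852 + 1.1·310 + 4.4·597 = 13118.5; the accent shape supplies 3121.5, so y = 3121.5/12.5 ≈ 249.72.

(485, 250)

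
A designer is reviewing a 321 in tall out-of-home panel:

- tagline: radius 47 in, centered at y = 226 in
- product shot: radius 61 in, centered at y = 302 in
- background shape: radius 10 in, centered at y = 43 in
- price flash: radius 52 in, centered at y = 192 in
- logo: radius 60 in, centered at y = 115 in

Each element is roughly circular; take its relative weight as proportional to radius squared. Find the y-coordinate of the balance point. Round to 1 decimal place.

y ≈ 207.6

Weights ∝ r²: tagline 47² = 2209, product shot 61² = 3721, background shape 10² = 100, price flash 52² = 2704, logo 60² = 3600; Σw = 12334.
y-moment: 2209·226 + 3721·302 + 100·43 + 2704·192 + 3600·115 = 2560444; centroid 2560444/12334 ≈ 207.59.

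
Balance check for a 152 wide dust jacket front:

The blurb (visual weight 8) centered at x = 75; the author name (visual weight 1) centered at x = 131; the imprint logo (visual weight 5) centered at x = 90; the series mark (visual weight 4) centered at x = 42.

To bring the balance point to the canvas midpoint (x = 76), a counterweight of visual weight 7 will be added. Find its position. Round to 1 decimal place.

New total weight: (8 + 1 + 5 + 4) + 7 = 25.
Along x: (1349 + 7·x) / 25 = 76 (existing moment 8·75 + 1·131 + 5·90 + 4·42 = 1349) ⇒ x = (1900 − 1349) / 7 ≈ 78.71.

x ≈ 78.7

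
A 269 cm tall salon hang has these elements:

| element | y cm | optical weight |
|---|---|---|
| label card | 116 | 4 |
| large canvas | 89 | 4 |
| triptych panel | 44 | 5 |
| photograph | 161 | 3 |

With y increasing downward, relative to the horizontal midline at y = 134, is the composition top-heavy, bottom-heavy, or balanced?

top-heavy

Weights sum to 4 + 4 + 5 + 3 = 16.
y-moment: 4·116 + 4·89 + 5·44 + 3·161 = 1523; centroid 1523/16 ≈ 95.19.
95.2 lies above (smaller y than) the midline 134, so the layout is top-heavy.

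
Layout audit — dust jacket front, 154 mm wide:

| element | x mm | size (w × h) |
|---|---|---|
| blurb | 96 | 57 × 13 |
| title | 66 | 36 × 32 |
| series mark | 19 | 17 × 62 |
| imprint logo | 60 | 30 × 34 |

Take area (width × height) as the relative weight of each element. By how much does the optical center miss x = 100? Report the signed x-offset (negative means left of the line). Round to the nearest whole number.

Areas: blurb 57·13 = 741, title 36·32 = 1152, series mark 17·62 = 1054, imprint logo 30·34 = 1020. Total weight = 3967.
Σw·x = 741·96 + 1152·66 + 1054·19 + 1020·60 = 228394, so x̄ = 228394/3967 ≈ 57.57.
Difference: 57.57 − 100 ≈ -42.43.

≈ -42 mm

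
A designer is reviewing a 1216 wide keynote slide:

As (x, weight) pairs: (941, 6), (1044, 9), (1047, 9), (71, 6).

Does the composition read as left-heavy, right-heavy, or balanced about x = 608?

Weights sum to 6 + 9 + 9 + 6 = 30.
Σw·x = 6·941 + 9·1044 + 9·1047 + 6·71 = 24891, so x̄ = 24891/30 ≈ 829.70.
829.7 lies right of the midline 608, so the layout is right-heavy.

right-heavy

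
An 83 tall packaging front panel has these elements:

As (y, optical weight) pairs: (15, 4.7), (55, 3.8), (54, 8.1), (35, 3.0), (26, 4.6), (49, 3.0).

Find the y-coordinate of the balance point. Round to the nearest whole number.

Total weight = 4.7 + 3.8 + 8.1 + 3.0 + 4.6 + 3.0 = 27.2.
y: (4.7·15 + 3.8·55 + 8.1·54 + 3.0·35 + 4.6·26 + 3.0·49) / 27.2 = 1088.5 / 27.2 ≈ 40.02

y ≈ 40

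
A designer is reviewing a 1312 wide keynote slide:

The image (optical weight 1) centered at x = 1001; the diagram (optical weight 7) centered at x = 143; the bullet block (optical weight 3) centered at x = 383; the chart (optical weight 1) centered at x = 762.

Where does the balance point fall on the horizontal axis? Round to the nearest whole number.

Weights sum to 1 + 7 + 3 + 1 = 12.
Σw·x = 1·1001 + 7·143 + 3·383 + 1·762 = 3913, so x̄ = 3913/12 ≈ 326.08.

x ≈ 326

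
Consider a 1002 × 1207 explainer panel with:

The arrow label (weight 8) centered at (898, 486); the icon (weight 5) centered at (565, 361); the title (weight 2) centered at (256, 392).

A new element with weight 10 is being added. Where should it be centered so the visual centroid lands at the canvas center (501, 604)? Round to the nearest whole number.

(200, 862)

After adding the new element, total weight = 8 + 5 + 2 + 10 = 25.
Along x: (10521 + 10·x) / 25 = 501 (existing moment 8·898 + 5·565 + 2·256 = 10521) ⇒ x = (12525 − 10521) / 10 ≈ 200.40.
Along y: (6477 + 10·y) / 25 = 604 (existing moment 8·486 + 5·361 + 2·392 = 6477) ⇒ y = (15100 − 6477) / 10 ≈ 862.30.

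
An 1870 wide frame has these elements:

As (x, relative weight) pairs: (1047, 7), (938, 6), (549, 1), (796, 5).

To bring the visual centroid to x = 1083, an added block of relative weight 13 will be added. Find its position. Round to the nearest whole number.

x ≈ 1321

After adding the added block, total weight = 7 + 6 + 1 + 5 + 13 = 32.
x: need Σw·x = 32·1083 = 34656. Existing = 7·1047 + 6·938 + 1·549 + 5·796 = 17486. Remainder 17170 / 13 ≈ 1320.77.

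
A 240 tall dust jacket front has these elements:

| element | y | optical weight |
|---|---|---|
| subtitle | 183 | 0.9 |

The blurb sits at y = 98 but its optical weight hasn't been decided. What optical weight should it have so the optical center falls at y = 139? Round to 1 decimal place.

w ≈ 1.0

Known: weight 0.9 with moment 0.9·183 = 164.7.
For the centroid to hit 139: (164.7 + w·98) / (0.9 + w) = 139.
Solving: w = (139·0.9 − 164.7) / (98 − 139) = -39.6 / -41 ≈ 0.97.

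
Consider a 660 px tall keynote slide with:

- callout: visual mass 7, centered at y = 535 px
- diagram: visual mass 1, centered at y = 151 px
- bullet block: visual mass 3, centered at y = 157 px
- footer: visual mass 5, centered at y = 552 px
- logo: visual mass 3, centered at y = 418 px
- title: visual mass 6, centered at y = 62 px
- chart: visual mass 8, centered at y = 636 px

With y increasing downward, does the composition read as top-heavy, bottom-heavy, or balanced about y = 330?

bottom-heavy

Weights sum to 7 + 1 + 3 + 5 + 3 + 6 + 8 = 33.
Σw·y = 13841; ȳ = 13841/33 ≈ 419.42.
Since 419.4 is below (larger y than) 330, the composition reads bottom-heavy.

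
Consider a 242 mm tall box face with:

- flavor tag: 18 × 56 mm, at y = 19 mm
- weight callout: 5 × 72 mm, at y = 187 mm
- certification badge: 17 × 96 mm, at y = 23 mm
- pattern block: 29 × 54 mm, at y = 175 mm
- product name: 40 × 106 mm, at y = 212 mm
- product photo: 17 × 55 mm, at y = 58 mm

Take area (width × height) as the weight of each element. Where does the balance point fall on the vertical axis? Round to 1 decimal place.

Taking area as weight: flavor tag 18·56 = 1008, weight callout 5·72 = 360, certification badge 17·96 = 1632, pattern block 29·54 = 1566, product name 40·106 = 4240, product photo 17·55 = 935. Sum 9741.
y: (1008·19 + 360·187 + 1632·23 + 1566·175 + 4240·212 + 935·58) / 9741 = 1351168 / 9741 ≈ 138.71

y ≈ 138.7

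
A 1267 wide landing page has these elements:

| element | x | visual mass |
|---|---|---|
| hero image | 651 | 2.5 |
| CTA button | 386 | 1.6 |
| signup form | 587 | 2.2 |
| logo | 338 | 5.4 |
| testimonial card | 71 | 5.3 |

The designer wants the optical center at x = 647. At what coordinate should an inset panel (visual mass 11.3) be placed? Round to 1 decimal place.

After adding the inset panel, total weight = 2.5 + 1.6 + 2.2 + 5.4 + 5.3 + 11.3 = 28.3.
Along x: (5738.0 + 11.3·x) / 28.3 = 647 (existing moment 2.5·651 + 1.6·386 + 2.2·587 + 5.4·338 + 5.3·71 = 5738.0) ⇒ x = (18310.1 − 5738.0) / 11.3 ≈ 1112.58.

x ≈ 1112.6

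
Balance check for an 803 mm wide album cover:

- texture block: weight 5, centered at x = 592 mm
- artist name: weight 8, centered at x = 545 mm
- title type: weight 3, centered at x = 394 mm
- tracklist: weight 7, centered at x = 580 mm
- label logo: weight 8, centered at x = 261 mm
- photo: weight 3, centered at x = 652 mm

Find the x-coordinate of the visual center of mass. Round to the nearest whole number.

x ≈ 488

Weights sum to 5 + 8 + 3 + 7 + 8 + 3 = 34.
x: moment 16606 / weight 34 ≈ 488.41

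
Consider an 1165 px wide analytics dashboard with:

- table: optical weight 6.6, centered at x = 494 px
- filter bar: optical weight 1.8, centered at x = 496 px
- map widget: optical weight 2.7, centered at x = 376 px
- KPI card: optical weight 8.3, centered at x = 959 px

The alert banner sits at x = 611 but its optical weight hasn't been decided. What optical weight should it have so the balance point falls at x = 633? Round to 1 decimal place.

w ≈ 38.5

Existing Σw = 19.4 (6.6 + 1.8 + 2.7 + 8.3); existing moment 6.6·494 + 1.8·496 + 2.7·376 + 8.3·959 = 13128.1.
Balance at x = 633 requires (13128.1 + w·611) / (19.4 + w) = 633.
Rearranging, w·(611 − 633) = 633·19.4 − 13128.1 = -847.9, so w ≈ -847.9/-22 = 38.54.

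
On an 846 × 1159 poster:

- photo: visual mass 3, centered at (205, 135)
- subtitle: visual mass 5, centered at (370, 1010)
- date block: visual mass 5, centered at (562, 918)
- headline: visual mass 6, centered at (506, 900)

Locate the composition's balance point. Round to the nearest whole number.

Total weight = 3 + 5 + 5 + 6 = 19.
x-moment: 3·205 + 5·370 + 5·562 + 6·506 = 8311; centroid 8311/19 ≈ 437.42.
y-moment: 3·135 + 5·1010 + 5·918 + 6·900 = 15445; centroid 15445/19 ≈ 812.89.

(437, 813)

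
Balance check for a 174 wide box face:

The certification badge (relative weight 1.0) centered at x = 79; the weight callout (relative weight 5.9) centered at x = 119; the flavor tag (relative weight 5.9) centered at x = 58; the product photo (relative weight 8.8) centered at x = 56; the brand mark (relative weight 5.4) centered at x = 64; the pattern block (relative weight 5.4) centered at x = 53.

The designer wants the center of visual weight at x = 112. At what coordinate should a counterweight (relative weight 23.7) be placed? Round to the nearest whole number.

With the counterweight, Σw becomes 1.0 + 5.9 + 5.9 + 8.8 + 5.4 + 5.4 + 23.7 = 56.1.
Along x: (2247.9 + 23.7·x) / 56.1 = 112 (existing moment 1.0·79 + 5.9·119 + 5.9·58 + 8.8·56 + 5.4·64 + 5.4·53 = 2247.9) ⇒ x = (6283.2 − 2247.9) / 23.7 ≈ 170.27.

x ≈ 170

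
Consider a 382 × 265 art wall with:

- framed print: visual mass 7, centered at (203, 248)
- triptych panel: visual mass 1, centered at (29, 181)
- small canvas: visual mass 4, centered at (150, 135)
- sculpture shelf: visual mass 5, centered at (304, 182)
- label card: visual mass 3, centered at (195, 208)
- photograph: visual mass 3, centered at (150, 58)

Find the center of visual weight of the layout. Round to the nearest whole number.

Σw = 7 + 1 + 4 + 5 + 3 + 3 = 23.
x: (7·203 + 1·29 + 4·150 + 5·304 + 3·195 + 3·150) / 23 = 4605 / 23 ≈ 200.22
y: (7·248 + 1·181 + 4·135 + 5·182 + 3·208 + 3·58) / 23 = 4165 / 23 ≈ 181.09

(200, 181)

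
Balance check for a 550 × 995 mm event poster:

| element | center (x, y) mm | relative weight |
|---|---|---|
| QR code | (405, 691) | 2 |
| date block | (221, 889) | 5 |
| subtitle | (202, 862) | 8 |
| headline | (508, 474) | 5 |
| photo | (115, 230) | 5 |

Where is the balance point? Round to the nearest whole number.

Σw = 2 + 5 + 8 + 5 + 5 = 25.
Σw·x = 2·405 + 5·221 + 8·202 + 5·508 + 5·115 = 6646, so x̄ = 6646/25 ≈ 265.84.
Σw·y = 2·691 + 5·889 + 8·862 + 5·474 + 5·230 = 16243, so ȳ = 16243/25 ≈ 649.72.

(266, 650)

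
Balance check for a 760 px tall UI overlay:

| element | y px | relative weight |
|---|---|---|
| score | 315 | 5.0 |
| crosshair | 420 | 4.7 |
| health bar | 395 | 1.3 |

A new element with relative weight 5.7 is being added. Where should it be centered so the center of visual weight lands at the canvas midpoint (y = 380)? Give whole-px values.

With the new element, Σw becomes 5.0 + 4.7 + 1.3 + 5.7 = 16.7.
y: need Σw·y = 16.7·380 = 6346.0. Existing = 5.0·315 + 4.7·420 + 1.3·395 = 4062.5. Remainder 2283.5 / 5.7 ≈ 400.61.

y ≈ 401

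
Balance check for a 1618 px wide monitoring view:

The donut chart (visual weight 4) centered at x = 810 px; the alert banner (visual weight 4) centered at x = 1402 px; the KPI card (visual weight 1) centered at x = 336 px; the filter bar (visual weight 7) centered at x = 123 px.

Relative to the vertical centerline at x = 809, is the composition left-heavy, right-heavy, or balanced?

Σw = 4 + 4 + 1 + 7 = 16.
x-moment: 4·810 + 4·1402 + 1·336 + 7·123 = 10045; centroid 10045/16 ≈ 627.81.
Since 627.8 is left of 809, the composition reads left-heavy.

left-heavy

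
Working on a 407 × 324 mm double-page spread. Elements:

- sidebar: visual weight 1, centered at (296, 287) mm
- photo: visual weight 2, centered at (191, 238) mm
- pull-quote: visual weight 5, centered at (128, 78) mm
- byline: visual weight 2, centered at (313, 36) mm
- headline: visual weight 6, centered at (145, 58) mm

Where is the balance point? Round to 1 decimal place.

(175.9, 98.3)

Weights sum to 1 + 2 + 5 + 2 + 6 = 16.
x-moment: 1·296 + 2·191 + 5·128 + 2·313 + 6·145 = 2814; centroid 2814/16 ≈ 175.88.
y-moment: 1·287 + 2·238 + 5·78 + 2·36 + 6·58 = 1573; centroid 1573/16 ≈ 98.31.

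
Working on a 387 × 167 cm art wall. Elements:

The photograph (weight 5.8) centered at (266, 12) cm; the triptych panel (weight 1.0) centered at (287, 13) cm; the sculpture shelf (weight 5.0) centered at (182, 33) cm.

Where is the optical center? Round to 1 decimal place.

(232.2, 21.0)

Weights sum to 5.8 + 1.0 + 5.0 = 11.8.
Σw·x = 5.8·266 + 1.0·287 + 5.0·182 = 2739.8, so x̄ = 2739.8/11.8 ≈ 232.19.
Σw·y = 5.8·12 + 1.0·13 + 5.0·33 = 247.6, so ȳ = 247.6/11.8 ≈ 20.98.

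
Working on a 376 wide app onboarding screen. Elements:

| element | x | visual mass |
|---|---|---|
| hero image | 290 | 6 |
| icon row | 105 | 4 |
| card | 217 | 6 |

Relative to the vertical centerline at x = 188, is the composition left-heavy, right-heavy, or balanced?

Σw = 6 + 4 + 6 = 16.
x-moment: 6·290 + 4·105 + 6·217 = 3462; centroid 3462/16 ≈ 216.38.
216.4 lies right of the midline 188, so the layout is right-heavy.

right-heavy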